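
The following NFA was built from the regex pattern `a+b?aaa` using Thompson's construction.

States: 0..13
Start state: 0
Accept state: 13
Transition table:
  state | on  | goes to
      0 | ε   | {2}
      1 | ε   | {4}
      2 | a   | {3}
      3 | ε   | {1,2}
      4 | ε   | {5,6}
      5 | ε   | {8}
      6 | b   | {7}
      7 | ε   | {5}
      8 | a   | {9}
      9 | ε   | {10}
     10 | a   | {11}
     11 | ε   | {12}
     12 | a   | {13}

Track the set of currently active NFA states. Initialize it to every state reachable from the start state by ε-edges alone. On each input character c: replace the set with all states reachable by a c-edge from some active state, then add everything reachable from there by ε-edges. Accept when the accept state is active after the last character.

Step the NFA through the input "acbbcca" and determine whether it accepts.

Answer: REJECT

Derivation:
initial (ε-close {0}): {0,2}
'a' @ 1: {1,2,3,4,5,6,8}
'c' @ 2: {}  — no active states
rest 'bbcca' ignored (set empty)
after full input: {}  (accept=13 not in)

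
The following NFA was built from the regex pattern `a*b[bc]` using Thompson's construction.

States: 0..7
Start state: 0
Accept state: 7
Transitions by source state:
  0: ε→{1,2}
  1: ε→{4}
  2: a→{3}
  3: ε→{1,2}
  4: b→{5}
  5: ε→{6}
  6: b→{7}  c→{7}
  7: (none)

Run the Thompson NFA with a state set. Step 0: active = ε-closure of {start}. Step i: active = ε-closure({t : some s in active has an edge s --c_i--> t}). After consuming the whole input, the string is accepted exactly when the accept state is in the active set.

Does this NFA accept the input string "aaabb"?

initial (ε-close {0}): {0,1,2,4}
'a' @ 1: {1,2,3,4}
'a' @ 2: {1,2,3,4}
'a' @ 3: {1,2,3,4}
'b' @ 4: {5,6}
'b' @ 5: {7}  (accept∈set)
final: {7}; accept 7 in set

Answer: ACCEPT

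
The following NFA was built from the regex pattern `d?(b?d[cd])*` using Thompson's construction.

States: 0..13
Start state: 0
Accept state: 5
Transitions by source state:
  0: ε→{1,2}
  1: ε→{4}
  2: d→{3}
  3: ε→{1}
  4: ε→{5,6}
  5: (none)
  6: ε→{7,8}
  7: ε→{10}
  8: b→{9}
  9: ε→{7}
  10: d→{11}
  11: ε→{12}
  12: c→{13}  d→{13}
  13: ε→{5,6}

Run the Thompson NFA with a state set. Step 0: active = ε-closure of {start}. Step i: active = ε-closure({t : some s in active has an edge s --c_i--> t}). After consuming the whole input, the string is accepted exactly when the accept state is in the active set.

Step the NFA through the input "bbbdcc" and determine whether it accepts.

initial (ε-close {0}): {0,1,2,4,5,6,7,8,10}
'b' @ 1: {7,9,10}
'b' @ 2: {}  — no active states
rest 'bdcc' ignored (set empty)
final: {}; accept 5 not in set

Answer: REJECT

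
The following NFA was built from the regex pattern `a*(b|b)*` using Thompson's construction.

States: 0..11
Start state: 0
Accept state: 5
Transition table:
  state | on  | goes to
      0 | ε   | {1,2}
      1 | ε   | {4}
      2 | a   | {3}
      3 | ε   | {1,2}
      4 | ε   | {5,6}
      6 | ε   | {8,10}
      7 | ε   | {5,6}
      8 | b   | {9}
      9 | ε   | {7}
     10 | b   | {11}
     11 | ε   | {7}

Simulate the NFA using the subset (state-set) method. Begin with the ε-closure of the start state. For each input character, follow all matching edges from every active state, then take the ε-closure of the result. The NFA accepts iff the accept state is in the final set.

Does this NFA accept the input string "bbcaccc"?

start: ε-closure({0}) = {0,1,2,4,5,6,8,10}
'b' @ 1: {5,6,7,8,9,10,11}  (accept∈set)
'b' @ 2: {5,6,7,8,9,10,11}  (accept∈set)
'c' @ 3: {}  — no active states
rest 'accc' ignored (set empty)
final: {}; accept 5 not in set

Answer: REJECT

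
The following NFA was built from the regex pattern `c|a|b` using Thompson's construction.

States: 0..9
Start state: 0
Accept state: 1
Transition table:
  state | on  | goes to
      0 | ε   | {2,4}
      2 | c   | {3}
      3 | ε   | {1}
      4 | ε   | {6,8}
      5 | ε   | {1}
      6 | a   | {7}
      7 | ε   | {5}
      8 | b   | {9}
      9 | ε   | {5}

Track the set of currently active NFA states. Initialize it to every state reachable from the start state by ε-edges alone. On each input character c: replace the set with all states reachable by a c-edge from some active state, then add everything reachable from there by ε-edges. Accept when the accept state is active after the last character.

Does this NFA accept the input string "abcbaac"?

Answer: REJECT

Trace:
S₀ = ε-closure({0}) = {0,2,4,6,8}
'a' @ 1: {1,5,7}  [accepting]
'b' @ 2: {}  — state set empty
rest 'cbaac' ignored (set empty)
after full input: {}  (accept=1 not in)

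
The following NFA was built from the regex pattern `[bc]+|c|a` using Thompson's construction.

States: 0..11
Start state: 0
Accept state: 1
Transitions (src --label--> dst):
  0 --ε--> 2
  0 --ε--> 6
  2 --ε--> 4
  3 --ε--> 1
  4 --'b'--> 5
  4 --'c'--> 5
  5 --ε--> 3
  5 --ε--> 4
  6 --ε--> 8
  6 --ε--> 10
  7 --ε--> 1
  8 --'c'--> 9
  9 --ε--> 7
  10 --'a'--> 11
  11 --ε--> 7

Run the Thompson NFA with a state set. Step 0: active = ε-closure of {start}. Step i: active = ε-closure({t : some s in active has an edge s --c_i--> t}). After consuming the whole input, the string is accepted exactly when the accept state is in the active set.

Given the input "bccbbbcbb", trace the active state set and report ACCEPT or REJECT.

Answer: ACCEPT

Trace:
S₀ = ε-closure({0}) = {0,2,4,6,8,10}
'b' @ 1: {1,3,4,5}  [accepting]
'c' @ 2: {1,3,4,5}  [accepting]
'c' @ 3: {1,3,4,5}  [accepting]
'b' @ 4: {1,3,4,5}  [accepting]
'b' @ 5: {1,3,4,5}  [accepting]
'b' @ 6: {1,3,4,5}  [accepting]
'c' @ 7: {1,3,4,5}  [accepting]
'b' @ 8: {1,3,4,5}  [accepting]
'b' @ 9: {1,3,4,5}  [accepting]
end set {1,3,4,5} — state 1 in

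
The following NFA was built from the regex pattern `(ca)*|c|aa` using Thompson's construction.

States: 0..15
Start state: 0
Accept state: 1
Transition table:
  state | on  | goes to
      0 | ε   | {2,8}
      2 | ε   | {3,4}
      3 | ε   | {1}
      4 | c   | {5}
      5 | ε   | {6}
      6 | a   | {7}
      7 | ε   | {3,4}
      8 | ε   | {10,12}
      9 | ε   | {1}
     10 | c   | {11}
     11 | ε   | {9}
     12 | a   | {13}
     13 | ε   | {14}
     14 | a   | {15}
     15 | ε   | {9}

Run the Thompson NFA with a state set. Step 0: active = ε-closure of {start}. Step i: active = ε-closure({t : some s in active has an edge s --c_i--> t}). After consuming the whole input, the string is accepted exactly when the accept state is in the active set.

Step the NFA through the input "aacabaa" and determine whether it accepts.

Answer: REJECT

Steps:
start: ε-closure({0}) = {0,1,2,3,4,8,10,12}
'a' @ 1: {13,14}
'a' @ 2: {1,9,15}  (accept∈set)
'c' @ 3: {}  — no active states
rest 'abaa' ignored (set empty)
after full input: {}  (accept=1 not in)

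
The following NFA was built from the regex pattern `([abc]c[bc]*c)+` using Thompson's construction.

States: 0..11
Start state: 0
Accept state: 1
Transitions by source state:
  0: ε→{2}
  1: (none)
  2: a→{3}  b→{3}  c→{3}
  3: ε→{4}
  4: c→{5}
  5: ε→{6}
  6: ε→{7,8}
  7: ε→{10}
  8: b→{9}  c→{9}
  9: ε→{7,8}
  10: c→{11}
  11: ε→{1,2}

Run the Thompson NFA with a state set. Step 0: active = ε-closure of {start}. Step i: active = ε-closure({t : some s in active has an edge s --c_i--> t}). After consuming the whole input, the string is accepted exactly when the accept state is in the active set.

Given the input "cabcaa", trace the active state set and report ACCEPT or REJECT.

start: ε-closure({0}) = {0,2}
'c' @ 1: {3,4}
'a' @ 2: {}  — dead — no transitions
rest 'bcaa' ignored (set empty)
final: {}; accept 1 not in set

Answer: REJECT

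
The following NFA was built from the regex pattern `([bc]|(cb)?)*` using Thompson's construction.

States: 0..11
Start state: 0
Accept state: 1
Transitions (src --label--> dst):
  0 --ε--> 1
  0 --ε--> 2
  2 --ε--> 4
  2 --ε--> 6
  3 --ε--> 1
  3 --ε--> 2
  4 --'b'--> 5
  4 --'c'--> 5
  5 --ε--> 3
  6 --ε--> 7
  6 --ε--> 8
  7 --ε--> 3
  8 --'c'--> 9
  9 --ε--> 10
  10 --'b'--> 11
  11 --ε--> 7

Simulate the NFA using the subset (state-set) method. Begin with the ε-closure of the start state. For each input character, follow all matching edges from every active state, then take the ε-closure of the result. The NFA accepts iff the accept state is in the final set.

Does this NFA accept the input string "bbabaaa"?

start: ε-closure({0}) = {0,1,2,3,4,6,7,8}
'b' @ 1: {1,2,3,4,5,6,7,8}  [accepting]
'b' @ 2: {1,2,3,4,5,6,7,8}  [accepting]
'a' @ 3: {}  — dead — no transitions
rest 'baaa' ignored (set empty)
after full input: {}  (accept=1 not in)

Answer: REJECT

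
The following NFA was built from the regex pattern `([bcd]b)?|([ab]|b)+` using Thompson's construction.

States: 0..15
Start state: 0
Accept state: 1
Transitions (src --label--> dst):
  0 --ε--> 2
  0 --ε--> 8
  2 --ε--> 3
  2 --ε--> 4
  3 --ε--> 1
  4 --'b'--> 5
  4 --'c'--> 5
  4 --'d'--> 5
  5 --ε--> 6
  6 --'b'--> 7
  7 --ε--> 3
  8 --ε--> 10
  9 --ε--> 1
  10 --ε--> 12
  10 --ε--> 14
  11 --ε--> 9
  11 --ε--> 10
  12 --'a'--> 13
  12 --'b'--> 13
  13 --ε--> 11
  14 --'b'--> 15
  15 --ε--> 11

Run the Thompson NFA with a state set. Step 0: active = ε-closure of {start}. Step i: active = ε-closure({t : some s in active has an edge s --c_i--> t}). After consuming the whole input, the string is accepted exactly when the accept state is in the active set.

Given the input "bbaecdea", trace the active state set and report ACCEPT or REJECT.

Answer: REJECT

Trace:
S₀ = ε-closure({0}) = {0,1,2,3,4,8,10,12,14}
'b' @ 1: {1,5,6,9,10,11,12,13,14,15}  ✓accept
'b' @ 2: {1,3,7,9,10,11,12,13,14,15}  ✓accept
'a' @ 3: {1,9,10,11,12,13,14}  ✓accept
'e' @ 4: {}  — state set empty
rest 'cdea' ignored (set empty)
after full input: {}  (accept=1 not in)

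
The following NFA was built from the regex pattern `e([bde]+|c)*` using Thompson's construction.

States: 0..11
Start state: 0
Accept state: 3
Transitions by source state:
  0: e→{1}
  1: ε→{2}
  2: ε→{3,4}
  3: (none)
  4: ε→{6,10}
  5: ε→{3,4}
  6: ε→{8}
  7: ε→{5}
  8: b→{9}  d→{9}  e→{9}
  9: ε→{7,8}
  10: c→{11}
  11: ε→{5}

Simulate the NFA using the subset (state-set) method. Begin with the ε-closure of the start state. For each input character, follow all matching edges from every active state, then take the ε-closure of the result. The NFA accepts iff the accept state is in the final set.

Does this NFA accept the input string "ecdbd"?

start: ε-closure({0}) = {0}
'e' @ 1: {1,2,3,4,6,8,10}  ✓accept
'c' @ 2: {3,4,5,6,8,10,11}  ✓accept
'd' @ 3: {3,4,5,6,7,8,9,10}  ✓accept
'b' @ 4: {3,4,5,6,7,8,9,10}  ✓accept
'd' @ 5: {3,4,5,6,7,8,9,10}  ✓accept
after full input: {3,4,5,6,7,8,9,10}  (accept=3 in)

Answer: ACCEPT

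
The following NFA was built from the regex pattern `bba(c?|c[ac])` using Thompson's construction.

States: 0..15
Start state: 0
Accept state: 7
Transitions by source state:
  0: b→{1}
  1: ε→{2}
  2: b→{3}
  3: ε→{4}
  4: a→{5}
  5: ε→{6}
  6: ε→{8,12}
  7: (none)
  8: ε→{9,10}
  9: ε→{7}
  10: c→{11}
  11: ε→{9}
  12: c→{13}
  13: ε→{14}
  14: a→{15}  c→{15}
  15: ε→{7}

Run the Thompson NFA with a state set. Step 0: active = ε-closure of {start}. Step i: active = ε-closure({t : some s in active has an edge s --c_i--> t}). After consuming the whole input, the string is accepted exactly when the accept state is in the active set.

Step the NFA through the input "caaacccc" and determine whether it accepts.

S₀ = ε-closure({0}) = {0}
'c' @ 1: {}  — dead — no transitions
rest 'aaacccc' ignored (set empty)
final: {}; accept 7 not in set

Answer: REJECT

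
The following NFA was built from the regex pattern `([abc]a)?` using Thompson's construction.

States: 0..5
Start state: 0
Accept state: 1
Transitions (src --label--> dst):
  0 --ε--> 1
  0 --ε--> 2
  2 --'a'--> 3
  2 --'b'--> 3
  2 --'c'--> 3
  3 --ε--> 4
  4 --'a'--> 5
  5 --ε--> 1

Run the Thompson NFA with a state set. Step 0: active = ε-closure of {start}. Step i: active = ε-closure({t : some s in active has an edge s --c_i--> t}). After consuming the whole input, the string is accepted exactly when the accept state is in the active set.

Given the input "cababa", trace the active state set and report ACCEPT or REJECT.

Answer: REJECT

Trace:
initial (ε-close {0}): {0,1,2}
'c' @ 1: {3,4}
'a' @ 2: {1,5}  (accept∈set)
'b' @ 3: {}  — no active states
rest 'aba' ignored (set empty)
final: {}; accept 1 not in set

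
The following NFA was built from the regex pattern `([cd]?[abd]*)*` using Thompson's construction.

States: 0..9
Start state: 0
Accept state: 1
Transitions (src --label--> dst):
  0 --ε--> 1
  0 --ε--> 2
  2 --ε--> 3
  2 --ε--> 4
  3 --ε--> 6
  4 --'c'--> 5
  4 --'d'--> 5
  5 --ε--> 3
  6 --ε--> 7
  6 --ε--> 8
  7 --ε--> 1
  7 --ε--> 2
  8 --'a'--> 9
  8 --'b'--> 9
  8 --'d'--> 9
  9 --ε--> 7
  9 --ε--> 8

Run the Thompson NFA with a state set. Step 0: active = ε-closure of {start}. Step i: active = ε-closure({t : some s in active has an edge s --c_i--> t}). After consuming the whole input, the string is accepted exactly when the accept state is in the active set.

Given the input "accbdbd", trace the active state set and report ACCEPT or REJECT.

Answer: ACCEPT

Steps:
initial (ε-close {0}): {0,1,2,3,4,6,7,8}
'a' @ 1: {1,2,3,4,6,7,8,9}  (accept∈set)
'c' @ 2: {1,2,3,4,5,6,7,8}  (accept∈set)
'c' @ 3: {1,2,3,4,5,6,7,8}  (accept∈set)
'b' @ 4: {1,2,3,4,6,7,8,9}  (accept∈set)
'd' @ 5: {1,2,3,4,5,6,7,8,9}  (accept∈set)
'b' @ 6: {1,2,3,4,6,7,8,9}  (accept∈set)
'd' @ 7: {1,2,3,4,5,6,7,8,9}  (accept∈set)
after full input: {1,2,3,4,5,6,7,8,9}  (accept=1 in)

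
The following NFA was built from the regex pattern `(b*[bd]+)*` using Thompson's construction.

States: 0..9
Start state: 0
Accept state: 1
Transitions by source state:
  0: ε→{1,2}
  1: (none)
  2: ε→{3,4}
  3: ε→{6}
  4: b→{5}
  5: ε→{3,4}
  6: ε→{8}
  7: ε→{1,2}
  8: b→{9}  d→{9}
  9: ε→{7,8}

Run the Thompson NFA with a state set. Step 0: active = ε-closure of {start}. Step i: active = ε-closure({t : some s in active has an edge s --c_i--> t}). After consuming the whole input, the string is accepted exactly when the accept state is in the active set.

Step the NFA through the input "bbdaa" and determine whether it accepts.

start: ε-closure({0}) = {0,1,2,3,4,6,8}
'b' @ 1: {1,2,3,4,5,6,7,8,9}  ✓accept
'b' @ 2: {1,2,3,4,5,6,7,8,9}  ✓accept
'd' @ 3: {1,2,3,4,6,7,8,9}  ✓accept
'a' @ 4: {}  — dead — no transitions
rest 'a' ignored (set empty)
end set {} — state 1 not in

Answer: REJECT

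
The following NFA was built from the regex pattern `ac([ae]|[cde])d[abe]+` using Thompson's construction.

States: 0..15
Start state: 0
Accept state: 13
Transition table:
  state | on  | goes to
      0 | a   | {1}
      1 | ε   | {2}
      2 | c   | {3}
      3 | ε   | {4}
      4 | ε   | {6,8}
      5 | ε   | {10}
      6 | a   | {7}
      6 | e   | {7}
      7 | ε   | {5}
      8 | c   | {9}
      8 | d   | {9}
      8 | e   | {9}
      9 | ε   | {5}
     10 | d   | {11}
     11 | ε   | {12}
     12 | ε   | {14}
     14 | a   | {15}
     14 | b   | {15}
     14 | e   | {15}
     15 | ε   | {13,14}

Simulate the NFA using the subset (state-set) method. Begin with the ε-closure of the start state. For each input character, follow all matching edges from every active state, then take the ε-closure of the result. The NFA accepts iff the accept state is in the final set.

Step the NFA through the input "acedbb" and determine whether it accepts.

Answer: ACCEPT

Trace:
initial (ε-close {0}): {0}
'a' @ 1: {1,2}
'c' @ 2: {3,4,6,8}
'e' @ 3: {5,7,9,10}
'd' @ 4: {11,12,14}
'b' @ 5: {13,14,15}  [accepting]
'b' @ 6: {13,14,15}  [accepting]
end set {13,14,15} — state 13 in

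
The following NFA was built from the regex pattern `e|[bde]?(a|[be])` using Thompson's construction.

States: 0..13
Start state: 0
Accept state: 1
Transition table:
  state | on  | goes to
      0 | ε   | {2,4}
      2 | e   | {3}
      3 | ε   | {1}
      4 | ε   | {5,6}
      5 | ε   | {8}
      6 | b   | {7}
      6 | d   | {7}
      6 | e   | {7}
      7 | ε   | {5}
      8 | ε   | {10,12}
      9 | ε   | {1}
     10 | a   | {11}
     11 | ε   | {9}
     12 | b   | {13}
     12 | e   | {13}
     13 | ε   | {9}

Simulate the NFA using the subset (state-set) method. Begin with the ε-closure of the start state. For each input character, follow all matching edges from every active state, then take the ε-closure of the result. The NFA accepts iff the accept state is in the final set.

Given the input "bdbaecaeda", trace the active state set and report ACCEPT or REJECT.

S₀ = ε-closure({0}) = {0,2,4,5,6,8,10,12}
'b' @ 1: {1,5,7,8,9,10,12,13}  [accepting]
'd' @ 2: {}  — state set empty
rest 'baecaeda' ignored (set empty)
final: {}; accept 1 not in set

Answer: REJECT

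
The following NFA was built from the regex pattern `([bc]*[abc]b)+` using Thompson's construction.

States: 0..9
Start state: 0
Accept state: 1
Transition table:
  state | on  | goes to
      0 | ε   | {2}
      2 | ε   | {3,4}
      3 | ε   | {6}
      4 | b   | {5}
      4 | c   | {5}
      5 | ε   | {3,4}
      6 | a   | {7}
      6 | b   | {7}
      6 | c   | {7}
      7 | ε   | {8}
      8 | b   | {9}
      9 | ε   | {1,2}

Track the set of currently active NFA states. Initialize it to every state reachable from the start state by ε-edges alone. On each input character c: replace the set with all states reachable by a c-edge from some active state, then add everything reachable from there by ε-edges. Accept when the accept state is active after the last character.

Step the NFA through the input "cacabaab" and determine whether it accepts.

Answer: REJECT

Trace:
initial (ε-close {0}): {0,2,3,4,6}
'c' @ 1: {3,4,5,6,7,8}
'a' @ 2: {7,8}
'c' @ 3: {}  — state set empty
rest 'abaab' ignored (set empty)
end set {} — state 1 not in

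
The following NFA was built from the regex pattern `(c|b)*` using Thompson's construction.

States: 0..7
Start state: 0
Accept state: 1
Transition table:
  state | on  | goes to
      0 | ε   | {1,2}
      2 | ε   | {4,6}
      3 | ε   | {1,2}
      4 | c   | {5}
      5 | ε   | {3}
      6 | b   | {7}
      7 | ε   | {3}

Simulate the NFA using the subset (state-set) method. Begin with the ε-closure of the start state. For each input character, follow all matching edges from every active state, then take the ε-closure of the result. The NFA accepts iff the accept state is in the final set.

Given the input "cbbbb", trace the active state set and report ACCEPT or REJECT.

start: ε-closure({0}) = {0,1,2,4,6}
'c' @ 1: {1,2,3,4,5,6}  [accepting]
'b' @ 2: {1,2,3,4,6,7}  [accepting]
'b' @ 3: {1,2,3,4,6,7}  [accepting]
'b' @ 4: {1,2,3,4,6,7}  [accepting]
'b' @ 5: {1,2,3,4,6,7}  [accepting]
end set {1,2,3,4,6,7} — state 1 in

Answer: ACCEPT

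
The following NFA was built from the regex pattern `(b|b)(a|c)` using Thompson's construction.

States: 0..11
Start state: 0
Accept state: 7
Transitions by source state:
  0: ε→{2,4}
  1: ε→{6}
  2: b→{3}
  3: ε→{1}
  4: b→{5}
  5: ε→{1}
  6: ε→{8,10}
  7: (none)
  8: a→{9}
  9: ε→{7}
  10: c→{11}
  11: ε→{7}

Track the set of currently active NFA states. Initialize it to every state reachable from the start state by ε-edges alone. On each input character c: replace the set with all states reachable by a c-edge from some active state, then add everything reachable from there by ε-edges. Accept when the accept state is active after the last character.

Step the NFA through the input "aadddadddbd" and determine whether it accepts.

Answer: REJECT

Trace:
initial (ε-close {0}): {0,2,4}
'a' @ 1: {}  — state set empty
rest 'adddadddbd' ignored (set empty)
after full input: {}  (accept=7 not in)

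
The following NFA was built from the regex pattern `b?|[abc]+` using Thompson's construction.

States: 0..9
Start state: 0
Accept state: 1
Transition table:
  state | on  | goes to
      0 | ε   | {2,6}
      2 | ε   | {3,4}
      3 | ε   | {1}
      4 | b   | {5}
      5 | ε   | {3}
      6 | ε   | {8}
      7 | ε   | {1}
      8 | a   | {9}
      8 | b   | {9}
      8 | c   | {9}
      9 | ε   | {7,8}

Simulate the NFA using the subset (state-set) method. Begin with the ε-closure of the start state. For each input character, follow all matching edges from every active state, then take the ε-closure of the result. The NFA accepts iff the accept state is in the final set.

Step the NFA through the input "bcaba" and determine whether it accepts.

Answer: ACCEPT

Derivation:
S₀ = ε-closure({0}) = {0,1,2,3,4,6,8}
'b' @ 1: {1,3,5,7,8,9}  [accepting]
'c' @ 2: {1,7,8,9}  [accepting]
'a' @ 3: {1,7,8,9}  [accepting]
'b' @ 4: {1,7,8,9}  [accepting]
'a' @ 5: {1,7,8,9}  [accepting]
after full input: {1,7,8,9}  (accept=1 in)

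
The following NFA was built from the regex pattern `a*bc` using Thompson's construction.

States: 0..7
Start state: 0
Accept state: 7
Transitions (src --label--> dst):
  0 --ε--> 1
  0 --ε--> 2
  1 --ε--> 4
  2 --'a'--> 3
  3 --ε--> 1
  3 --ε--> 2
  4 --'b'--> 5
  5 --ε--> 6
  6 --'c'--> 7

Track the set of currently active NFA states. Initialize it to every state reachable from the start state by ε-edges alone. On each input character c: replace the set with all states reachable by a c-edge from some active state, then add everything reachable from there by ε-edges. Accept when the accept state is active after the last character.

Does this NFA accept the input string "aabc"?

initial (ε-close {0}): {0,1,2,4}
'a' @ 1: {1,2,3,4}
'a' @ 2: {1,2,3,4}
'b' @ 3: {5,6}
'c' @ 4: {7}  [accepting]
after full input: {7}  (accept=7 in)

Answer: ACCEPT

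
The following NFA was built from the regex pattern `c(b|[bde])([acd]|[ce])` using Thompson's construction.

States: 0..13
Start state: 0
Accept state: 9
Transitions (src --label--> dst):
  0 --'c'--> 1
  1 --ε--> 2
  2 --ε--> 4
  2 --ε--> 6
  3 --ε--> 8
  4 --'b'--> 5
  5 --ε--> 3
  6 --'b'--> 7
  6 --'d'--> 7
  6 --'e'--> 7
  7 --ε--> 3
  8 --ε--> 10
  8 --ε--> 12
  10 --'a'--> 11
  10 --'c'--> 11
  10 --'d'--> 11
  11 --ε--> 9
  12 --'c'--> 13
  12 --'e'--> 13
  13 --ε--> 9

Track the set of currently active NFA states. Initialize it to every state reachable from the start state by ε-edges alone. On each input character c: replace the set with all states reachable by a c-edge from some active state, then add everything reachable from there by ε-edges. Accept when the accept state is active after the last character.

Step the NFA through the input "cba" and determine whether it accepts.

initial (ε-close {0}): {0}
'c' @ 1: {1,2,4,6}
'b' @ 2: {3,5,7,8,10,12}
'a' @ 3: {9,11}  ✓accept
final: {9,11}; accept 9 in set

Answer: ACCEPT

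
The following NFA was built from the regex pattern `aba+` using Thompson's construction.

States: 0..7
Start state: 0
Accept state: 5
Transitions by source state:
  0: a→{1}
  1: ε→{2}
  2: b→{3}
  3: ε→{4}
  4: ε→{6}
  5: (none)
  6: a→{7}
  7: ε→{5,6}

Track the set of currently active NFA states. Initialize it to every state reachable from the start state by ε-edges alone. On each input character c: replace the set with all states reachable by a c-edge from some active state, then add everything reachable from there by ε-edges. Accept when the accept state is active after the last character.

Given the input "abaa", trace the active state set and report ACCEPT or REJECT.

S₀ = ε-closure({0}) = {0}
'a' @ 1: {1,2}
'b' @ 2: {3,4,6}
'a' @ 3: {5,6,7}  (accept∈set)
'a' @ 4: {5,6,7}  (accept∈set)
end set {5,6,7} — state 5 in

Answer: ACCEPT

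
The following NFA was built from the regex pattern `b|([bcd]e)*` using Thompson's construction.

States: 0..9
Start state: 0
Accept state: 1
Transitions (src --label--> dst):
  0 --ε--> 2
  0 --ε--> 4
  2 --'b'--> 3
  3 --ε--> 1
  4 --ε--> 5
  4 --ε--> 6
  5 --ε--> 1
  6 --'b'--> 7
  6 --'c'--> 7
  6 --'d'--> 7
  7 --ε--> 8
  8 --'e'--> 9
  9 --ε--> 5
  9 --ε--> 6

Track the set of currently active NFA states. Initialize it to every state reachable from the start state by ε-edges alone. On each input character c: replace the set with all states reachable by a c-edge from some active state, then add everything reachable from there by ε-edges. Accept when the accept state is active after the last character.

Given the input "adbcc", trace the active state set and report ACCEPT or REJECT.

S₀ = ε-closure({0}) = {0,1,2,4,5,6}
'a' @ 1: {}  — dead — no transitions
rest 'dbcc' ignored (set empty)
after full input: {}  (accept=1 not in)

Answer: REJECT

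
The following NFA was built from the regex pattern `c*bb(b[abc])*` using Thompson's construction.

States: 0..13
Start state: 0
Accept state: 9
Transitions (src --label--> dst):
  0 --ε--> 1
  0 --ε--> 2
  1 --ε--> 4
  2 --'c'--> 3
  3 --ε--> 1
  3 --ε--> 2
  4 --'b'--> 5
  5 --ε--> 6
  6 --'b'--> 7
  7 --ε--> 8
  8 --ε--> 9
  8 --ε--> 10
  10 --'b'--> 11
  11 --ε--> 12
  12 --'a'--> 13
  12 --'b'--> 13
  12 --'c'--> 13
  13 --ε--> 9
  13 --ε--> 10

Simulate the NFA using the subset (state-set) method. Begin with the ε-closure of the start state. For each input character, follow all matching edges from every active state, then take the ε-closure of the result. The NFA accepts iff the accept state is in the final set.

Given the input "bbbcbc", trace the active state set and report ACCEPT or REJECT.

Answer: ACCEPT

Trace:
initial (ε-close {0}): {0,1,2,4}
'b' @ 1: {5,6}
'b' @ 2: {7,8,9,10}  (accept∈set)
'b' @ 3: {11,12}
'c' @ 4: {9,10,13}  (accept∈set)
'b' @ 5: {11,12}
'c' @ 6: {9,10,13}  (accept∈set)
final: {9,10,13}; accept 9 in set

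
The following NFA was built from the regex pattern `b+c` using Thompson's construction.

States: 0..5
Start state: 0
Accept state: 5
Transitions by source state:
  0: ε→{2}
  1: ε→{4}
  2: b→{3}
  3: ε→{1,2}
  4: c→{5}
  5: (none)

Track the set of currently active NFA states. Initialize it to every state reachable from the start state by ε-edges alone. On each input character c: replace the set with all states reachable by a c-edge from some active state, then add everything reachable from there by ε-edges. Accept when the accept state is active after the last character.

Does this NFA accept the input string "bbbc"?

Answer: ACCEPT

Trace:
start: ε-closure({0}) = {0,2}
'b' @ 1: {1,2,3,4}
'b' @ 2: {1,2,3,4}
'b' @ 3: {1,2,3,4}
'c' @ 4: {5}  ✓accept
final: {5}; accept 5 in set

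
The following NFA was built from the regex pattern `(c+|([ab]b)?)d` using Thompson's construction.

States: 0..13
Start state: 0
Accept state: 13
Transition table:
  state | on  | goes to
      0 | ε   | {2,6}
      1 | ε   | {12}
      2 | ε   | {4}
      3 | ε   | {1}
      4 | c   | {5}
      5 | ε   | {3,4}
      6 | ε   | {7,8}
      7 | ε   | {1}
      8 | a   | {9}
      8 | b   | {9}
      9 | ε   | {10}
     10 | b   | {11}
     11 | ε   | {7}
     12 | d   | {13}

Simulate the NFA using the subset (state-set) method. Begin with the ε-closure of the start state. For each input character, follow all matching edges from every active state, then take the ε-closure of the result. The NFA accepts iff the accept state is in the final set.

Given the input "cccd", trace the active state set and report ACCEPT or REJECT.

initial (ε-close {0}): {0,1,2,4,6,7,8,12}
'c' @ 1: {1,3,4,5,12}
'c' @ 2: {1,3,4,5,12}
'c' @ 3: {1,3,4,5,12}
'd' @ 4: {13}  [accepting]
after full input: {13}  (accept=13 in)

Answer: ACCEPT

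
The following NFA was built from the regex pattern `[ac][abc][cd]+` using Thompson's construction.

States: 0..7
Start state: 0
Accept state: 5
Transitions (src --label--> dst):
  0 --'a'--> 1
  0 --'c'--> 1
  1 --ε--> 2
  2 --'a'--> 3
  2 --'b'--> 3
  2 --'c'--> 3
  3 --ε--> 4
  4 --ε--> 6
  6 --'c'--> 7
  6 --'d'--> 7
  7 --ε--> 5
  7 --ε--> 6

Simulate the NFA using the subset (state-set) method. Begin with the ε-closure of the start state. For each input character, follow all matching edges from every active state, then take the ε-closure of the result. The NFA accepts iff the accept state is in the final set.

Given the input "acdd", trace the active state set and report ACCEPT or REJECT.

Answer: ACCEPT

Steps:
start: ε-closure({0}) = {0}
'a' @ 1: {1,2}
'c' @ 2: {3,4,6}
'd' @ 3: {5,6,7}  ✓accept
'd' @ 4: {5,6,7}  ✓accept
final: {5,6,7}; accept 5 in set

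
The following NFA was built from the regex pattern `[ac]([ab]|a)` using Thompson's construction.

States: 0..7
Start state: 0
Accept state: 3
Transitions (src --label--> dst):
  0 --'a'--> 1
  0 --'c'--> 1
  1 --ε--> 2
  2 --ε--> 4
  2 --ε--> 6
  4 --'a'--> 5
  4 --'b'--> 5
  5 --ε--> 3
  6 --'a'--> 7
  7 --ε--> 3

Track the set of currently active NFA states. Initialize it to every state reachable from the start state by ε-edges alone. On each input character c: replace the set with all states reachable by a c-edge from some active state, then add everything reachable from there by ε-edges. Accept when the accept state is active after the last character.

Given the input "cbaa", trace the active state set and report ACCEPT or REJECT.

Answer: REJECT

Steps:
initial (ε-close {0}): {0}
'c' @ 1: {1,2,4,6}
'b' @ 2: {3,5}  (accept∈set)
'a' @ 3: {}  — state set empty
rest 'a' ignored (set empty)
after full input: {}  (accept=3 not in)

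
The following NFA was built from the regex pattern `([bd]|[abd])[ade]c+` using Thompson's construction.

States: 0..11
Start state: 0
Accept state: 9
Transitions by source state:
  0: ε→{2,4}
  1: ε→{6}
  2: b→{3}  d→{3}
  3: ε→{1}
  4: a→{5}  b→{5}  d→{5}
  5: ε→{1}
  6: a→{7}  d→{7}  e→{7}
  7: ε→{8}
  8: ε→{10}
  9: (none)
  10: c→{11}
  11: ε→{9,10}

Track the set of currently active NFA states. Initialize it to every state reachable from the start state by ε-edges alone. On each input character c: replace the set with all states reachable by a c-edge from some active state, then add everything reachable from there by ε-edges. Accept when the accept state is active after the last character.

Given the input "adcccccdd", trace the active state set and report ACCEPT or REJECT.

Answer: REJECT

Steps:
S₀ = ε-closure({0}) = {0,2,4}
'a' @ 1: {1,5,6}
'd' @ 2: {7,8,10}
'c' @ 3: {9,10,11}  ✓accept
'c' @ 4: {9,10,11}  ✓accept
'c' @ 5: {9,10,11}  ✓accept
'c' @ 6: {9,10,11}  ✓accept
'c' @ 7: {9,10,11}  ✓accept
'd' @ 8: {}  — dead — no transitions
rest 'd' ignored (set empty)
final: {}; accept 9 not in set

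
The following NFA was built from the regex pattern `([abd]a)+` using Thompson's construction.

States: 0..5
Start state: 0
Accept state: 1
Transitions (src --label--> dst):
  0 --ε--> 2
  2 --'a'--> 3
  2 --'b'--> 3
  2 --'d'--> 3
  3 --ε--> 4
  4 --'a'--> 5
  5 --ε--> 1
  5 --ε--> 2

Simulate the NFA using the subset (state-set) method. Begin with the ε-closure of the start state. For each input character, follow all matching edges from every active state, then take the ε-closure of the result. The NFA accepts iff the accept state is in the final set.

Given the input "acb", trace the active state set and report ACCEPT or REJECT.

start: ε-closure({0}) = {0,2}
'a' @ 1: {3,4}
'c' @ 2: {}  — no active states
rest 'b' ignored (set empty)
after full input: {}  (accept=1 not in)

Answer: REJECT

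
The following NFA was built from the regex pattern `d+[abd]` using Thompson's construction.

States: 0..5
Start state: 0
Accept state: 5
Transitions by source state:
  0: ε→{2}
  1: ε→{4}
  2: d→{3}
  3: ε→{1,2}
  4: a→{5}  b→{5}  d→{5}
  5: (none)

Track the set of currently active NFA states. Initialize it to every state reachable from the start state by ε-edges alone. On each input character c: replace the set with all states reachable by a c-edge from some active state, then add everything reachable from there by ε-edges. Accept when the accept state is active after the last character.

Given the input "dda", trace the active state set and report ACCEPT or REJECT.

Answer: ACCEPT

Trace:
start: ε-closure({0}) = {0,2}
'd' @ 1: {1,2,3,4}
'd' @ 2: {1,2,3,4,5}  ✓accept
'a' @ 3: {5}  ✓accept
end set {5} — state 5 in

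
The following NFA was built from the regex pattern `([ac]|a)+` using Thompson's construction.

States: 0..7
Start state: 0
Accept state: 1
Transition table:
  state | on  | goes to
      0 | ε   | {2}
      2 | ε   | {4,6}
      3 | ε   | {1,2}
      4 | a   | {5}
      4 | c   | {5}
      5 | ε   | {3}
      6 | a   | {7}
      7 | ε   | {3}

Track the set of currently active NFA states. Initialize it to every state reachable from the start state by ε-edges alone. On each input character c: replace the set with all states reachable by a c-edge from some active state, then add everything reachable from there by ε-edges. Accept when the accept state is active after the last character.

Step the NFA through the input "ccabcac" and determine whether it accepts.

Answer: REJECT

Steps:
start: ε-closure({0}) = {0,2,4,6}
'c' @ 1: {1,2,3,4,5,6}  [accepting]
'c' @ 2: {1,2,3,4,5,6}  [accepting]
'a' @ 3: {1,2,3,4,5,6,7}  [accepting]
'b' @ 4: {}  — dead — no transitions
rest 'cac' ignored (set empty)
final: {}; accept 1 not in set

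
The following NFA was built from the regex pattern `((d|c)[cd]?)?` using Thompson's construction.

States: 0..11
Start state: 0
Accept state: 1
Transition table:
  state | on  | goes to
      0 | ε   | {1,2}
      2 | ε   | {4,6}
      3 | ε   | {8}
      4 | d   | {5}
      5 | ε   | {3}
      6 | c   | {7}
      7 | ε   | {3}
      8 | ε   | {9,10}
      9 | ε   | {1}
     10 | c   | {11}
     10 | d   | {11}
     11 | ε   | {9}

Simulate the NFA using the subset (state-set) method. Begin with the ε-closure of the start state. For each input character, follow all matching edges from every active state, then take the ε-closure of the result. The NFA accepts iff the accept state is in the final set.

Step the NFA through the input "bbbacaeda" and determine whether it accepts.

S₀ = ε-closure({0}) = {0,1,2,4,6}
'b' @ 1: {}  — state set empty
rest 'bbacaeda' ignored (set empty)
after full input: {}  (accept=1 not in)

Answer: REJECT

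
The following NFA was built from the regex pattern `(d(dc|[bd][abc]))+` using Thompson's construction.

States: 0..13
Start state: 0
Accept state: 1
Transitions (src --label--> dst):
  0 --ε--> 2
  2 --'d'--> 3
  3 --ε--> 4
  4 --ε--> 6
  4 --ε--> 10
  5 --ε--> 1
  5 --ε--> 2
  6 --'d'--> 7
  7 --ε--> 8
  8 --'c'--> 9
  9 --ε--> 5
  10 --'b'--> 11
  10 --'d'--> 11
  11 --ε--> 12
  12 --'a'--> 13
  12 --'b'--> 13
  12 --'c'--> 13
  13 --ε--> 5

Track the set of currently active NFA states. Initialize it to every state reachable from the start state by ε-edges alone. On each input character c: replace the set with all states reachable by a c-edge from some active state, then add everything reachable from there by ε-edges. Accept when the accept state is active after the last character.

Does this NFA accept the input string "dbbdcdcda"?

start: ε-closure({0}) = {0,2}
'd' @ 1: {3,4,6,10}
'b' @ 2: {11,12}
'b' @ 3: {1,2,5,13}  [accepting]
'd' @ 4: {3,4,6,10}
'c' @ 5: {}  — no active states
rest 'dcda' ignored (set empty)
end set {} — state 1 not in

Answer: REJECT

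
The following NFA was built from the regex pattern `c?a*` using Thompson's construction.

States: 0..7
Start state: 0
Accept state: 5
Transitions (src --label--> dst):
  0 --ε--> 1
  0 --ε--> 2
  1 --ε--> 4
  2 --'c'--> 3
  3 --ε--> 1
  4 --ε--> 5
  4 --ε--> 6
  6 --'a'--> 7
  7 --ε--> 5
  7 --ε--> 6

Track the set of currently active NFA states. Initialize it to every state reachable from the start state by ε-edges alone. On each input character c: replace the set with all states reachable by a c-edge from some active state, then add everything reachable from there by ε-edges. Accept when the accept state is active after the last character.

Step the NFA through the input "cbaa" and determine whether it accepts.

initial (ε-close {0}): {0,1,2,4,5,6}
'c' @ 1: {1,3,4,5,6}  ✓accept
'b' @ 2: {}  — state set empty
rest 'aa' ignored (set empty)
after full input: {}  (accept=5 not in)

Answer: REJECT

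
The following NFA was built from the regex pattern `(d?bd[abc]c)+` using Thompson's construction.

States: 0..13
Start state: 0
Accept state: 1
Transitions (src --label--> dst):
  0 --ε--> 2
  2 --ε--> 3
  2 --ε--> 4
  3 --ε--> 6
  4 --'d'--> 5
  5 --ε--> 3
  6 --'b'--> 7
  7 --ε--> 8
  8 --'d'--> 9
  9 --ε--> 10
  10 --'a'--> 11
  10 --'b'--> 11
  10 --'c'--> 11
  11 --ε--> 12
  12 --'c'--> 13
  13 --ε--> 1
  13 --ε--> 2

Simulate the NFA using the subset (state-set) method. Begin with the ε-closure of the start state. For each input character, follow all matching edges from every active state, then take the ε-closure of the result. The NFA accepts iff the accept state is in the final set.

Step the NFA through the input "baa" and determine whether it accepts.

initial (ε-close {0}): {0,2,3,4,6}
'b' @ 1: {7,8}
'a' @ 2: {}  — dead — no transitions
rest 'a' ignored (set empty)
end set {} — state 1 not in

Answer: REJECT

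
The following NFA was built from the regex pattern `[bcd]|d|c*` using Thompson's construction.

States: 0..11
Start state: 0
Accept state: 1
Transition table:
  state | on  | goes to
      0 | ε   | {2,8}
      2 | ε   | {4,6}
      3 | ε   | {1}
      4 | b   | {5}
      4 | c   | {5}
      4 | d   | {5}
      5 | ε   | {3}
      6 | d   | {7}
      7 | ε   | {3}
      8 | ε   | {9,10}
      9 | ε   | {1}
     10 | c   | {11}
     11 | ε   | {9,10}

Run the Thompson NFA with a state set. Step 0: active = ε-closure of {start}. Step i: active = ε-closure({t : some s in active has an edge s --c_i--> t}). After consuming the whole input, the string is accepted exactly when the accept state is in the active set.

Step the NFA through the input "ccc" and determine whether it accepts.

Answer: ACCEPT

Derivation:
initial (ε-close {0}): {0,1,2,4,6,8,9,10}
'c' @ 1: {1,3,5,9,10,11}  [accepting]
'c' @ 2: {1,9,10,11}  [accepting]
'c' @ 3: {1,9,10,11}  [accepting]
end set {1,9,10,11} — state 1 in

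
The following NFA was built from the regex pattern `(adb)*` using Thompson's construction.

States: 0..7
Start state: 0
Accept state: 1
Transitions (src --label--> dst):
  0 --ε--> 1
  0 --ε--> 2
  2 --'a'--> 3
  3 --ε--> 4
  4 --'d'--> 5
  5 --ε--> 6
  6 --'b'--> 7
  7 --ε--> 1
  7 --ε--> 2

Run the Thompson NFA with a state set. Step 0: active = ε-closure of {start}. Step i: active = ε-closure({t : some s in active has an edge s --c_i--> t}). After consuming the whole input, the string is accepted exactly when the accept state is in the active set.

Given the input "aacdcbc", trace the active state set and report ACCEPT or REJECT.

Answer: REJECT

Trace:
S₀ = ε-closure({0}) = {0,1,2}
'a' @ 1: {3,4}
'a' @ 2: {}  — dead — no transitions
rest 'cdcbc' ignored (set empty)
end set {} — state 1 not in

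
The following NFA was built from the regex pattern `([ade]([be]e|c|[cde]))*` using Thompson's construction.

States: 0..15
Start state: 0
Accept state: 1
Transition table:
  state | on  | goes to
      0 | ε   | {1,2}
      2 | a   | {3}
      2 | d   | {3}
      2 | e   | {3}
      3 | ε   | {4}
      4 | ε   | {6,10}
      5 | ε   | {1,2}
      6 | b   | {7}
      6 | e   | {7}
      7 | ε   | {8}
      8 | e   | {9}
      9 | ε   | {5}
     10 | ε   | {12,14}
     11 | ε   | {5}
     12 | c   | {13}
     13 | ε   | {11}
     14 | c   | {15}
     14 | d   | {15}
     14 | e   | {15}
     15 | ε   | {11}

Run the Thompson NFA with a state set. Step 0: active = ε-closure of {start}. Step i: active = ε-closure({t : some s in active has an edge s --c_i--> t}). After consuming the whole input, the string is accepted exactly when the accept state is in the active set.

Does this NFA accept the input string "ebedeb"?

initial (ε-close {0}): {0,1,2}
'e' @ 1: {3,4,6,10,12,14}
'b' @ 2: {7,8}
'e' @ 3: {1,2,5,9}  [accepting]
'd' @ 4: {3,4,6,10,12,14}
'e' @ 5: {1,2,5,7,8,11,15}  [accepting]
'b' @ 6: {}  — dead — no transitions
final: {}; accept 1 not in set

Answer: REJECT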